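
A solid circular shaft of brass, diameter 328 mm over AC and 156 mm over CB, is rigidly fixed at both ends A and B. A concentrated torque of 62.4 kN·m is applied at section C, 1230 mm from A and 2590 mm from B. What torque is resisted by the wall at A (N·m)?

Compatibility: T_A·a/J_AC = T_B·b/J_CB with T_A + T_B = T₀.
J_AC = 1.14×10^-3 m⁴, J_CB = 5.81×10^-5 m⁴, so T_A = T₀·(J_AC/a)/((J_AC/a)+(J_CB/b)) = 60920 N·m, T_B = 1480 N·m.

60900 N·m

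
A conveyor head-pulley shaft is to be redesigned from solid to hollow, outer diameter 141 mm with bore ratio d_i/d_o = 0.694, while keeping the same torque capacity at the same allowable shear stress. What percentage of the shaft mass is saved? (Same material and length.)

38.2 %

Equal τ_max and T ⇒ the solid shaft needs d_s³ = d_o³(1−k⁴), so d_s = 141·(1−0.694⁴)^(1/3) = 129.1 mm.
Area ratio A_h/A_s = d_o²(1−k²)/d_s² = (1−k²)/(1−k⁴)^(2/3) = 0.6181.
Mass saving = 1 − 0.6181 = 38.2 %.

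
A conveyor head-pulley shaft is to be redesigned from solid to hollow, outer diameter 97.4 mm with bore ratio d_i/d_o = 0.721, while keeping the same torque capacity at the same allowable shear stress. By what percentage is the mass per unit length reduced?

Equal τ_max and T ⇒ the solid shaft needs d_s³ = d_o³(1−k⁴), so d_s = 97.4·(1−0.721⁴)^(1/3) = 87.69 mm.
Area ratio A_h/A_s = d_o²(1−k²)/d_s² = (1−k²)/(1−k⁴)^(2/3) = 0.5924.
Mass saving = 1 − 0.5924 = 40.8 %.

40.8 %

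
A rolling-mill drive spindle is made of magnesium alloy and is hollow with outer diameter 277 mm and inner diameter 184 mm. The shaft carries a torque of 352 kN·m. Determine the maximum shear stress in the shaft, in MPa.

J = π(d_o⁴ − d_i⁴)/32 = π(0.277⁴ − 0.184⁴)/32 = 4.655×10^-4 m⁴.
τ_max = T·r/J = 352000 × 0.139 / 4.655×10^-4 = 1.047×10^8 Pa.

105 MPa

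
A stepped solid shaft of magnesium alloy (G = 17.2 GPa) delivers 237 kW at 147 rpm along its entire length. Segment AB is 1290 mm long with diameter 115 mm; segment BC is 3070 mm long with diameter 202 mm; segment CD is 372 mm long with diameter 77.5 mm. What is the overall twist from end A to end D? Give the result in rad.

ω = 2π·147/60 = 15.39 rad/s, so T = P/ω = 237×10³ / 15.39 = 15400 N·m.
J_AB = π(0.115)⁴/32 = 1.72×10^-5 m⁴; J_BC = π(0.202)⁴/32 = 1.63×10^-4 m⁴; J_CD = π(0.0775)⁴/32 = 3.54×10^-6 m⁴.
θ = (T/G)·Σ L_i/J_i = (15400/17.2×10⁹)·(1.29/1.72×10^-5 + 3.07/1.63×10^-4 + 0.372/3.54×10^-6) = 0.1781 rad.

0.178 rad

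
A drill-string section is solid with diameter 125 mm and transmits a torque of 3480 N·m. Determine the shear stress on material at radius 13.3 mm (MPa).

1.93 MPa

J = πd⁴/32 = π(0.125)⁴/32 = 2.397×10^-5 m⁴.
Shear stress varies linearly with radius: τ = T·r/J = 3480 × 0.0133 / 2.397×10^-5 = 1.931×10^6 Pa.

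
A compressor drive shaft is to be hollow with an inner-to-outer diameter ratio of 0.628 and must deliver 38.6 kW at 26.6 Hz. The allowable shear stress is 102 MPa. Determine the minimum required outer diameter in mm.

23.9 mm

ω = 2π·26.6 = 167.1 rad/s, so T = P/ω = 38.6×10³ / 167.1 = 231.0 N·m.
For a hollow shaft with d_i/d_o = 0.628: τ_max = 16T/(π d_o³ (1−k⁴)), so d_o = [16T/(π τ_allow (1−k⁴))]^(1/3) = [16·231.0/(π·1.02×10^8·0.8445)]^(1/3) = 0.02390 m.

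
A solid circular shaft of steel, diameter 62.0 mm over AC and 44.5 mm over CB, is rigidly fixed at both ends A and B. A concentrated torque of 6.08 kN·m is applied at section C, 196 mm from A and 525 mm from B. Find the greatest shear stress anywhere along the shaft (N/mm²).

118 N/mm²

Compatibility: T_A·a/J_AC = T_B·b/J_CB with T_A + T_B = T₀.
J_AC = 1.45×10^-6 m⁴, J_CB = 3.85×10^-7 m⁴, so T_A = T₀·(J_AC/a)/((J_AC/a)+(J_CB/b)) = 5532 N·m, T_B = 548.1 N·m.
τ in each portion: τ_AC = 1.18×10^8 Pa, τ_CB = 3.17×10^7 Pa; maximum is in AC.
τ_max = T_AC·r/J = 5532·0.0310/1.45×10^-6 = 1.182×10^8 Pa.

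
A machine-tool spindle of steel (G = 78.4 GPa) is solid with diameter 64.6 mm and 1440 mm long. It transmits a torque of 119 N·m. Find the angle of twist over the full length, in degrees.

J = πd⁴/32 = π(0.0646)⁴/32 = 1.710×10^-6 m⁴.
θ = T·L/(G·J) = 119.0 × 1.44 / (78.4×10⁹ × 1.710×10^-6) = 1.278×10^-3 rad.

0.0732°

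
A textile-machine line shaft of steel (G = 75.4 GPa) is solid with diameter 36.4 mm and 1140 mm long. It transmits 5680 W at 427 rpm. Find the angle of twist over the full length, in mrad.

ω = 2π·427/60 = 44.72 rad/s, so T = P/ω = 5680 / 44.72 = 127.0 N·m.
J = πd⁴/32 = π(0.0364)⁴/32 = 1.723×10^-7 m⁴.
θ = T·L/(G·J) = 127.0 × 1.14 / (75.4×10⁹ × 1.723×10^-7) = 0.01114 rad.

11.1 mrad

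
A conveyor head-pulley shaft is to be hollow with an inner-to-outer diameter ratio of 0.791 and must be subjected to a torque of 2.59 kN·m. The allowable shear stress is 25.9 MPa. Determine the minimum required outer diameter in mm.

For a hollow shaft with d_i/d_o = 0.791: τ_max = 16T/(π d_o³ (1−k⁴)), so d_o = [16T/(π τ_allow (1−k⁴))]^(1/3) = [16·2590/(π·2.59×10^7·0.6085)]^(1/3) = 0.09424 m.

94.2 mm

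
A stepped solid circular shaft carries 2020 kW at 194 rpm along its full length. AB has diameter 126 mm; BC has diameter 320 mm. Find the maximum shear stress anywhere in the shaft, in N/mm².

253 N/mm²

ω = 2π·194/60 = 20.32 rad/s, so T = P/ω = 2020×10³ / 20.32 = 99430 N·m.
Under the same torque, τ_max = 16T/(πd³) is largest where d is smallest — segment AB (d = 126 mm).
τ_max = 16·99430/(π·(0.126)³) = 2.532×10^8 Pa.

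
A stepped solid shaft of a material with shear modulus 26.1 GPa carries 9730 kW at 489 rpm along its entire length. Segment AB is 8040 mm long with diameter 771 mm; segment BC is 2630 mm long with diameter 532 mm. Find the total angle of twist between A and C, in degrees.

0.236°

ω = 2π·489/60 = 51.21 rad/s, so T = P/ω = 9730×10³ / 51.21 = 190000 N·m.
J_AB = π(0.771)⁴/32 = 0.0347 m⁴; J_BC = π(0.532)⁴/32 = 7.86×10^-3 m⁴.
θ = (T/G)·Σ L_i/J_i = (190000/26.1×10⁹)·(8.04/0.0347 + 2.63/7.86×10^-3) = 4.122×10^-3 rad.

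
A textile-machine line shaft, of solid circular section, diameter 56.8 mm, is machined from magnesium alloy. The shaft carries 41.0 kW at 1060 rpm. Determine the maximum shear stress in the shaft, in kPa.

ω = 2π·1060/60 = 111.0 rad/s, so T = P/ω = 41.0×10³ / 111.0 = 369.4 N·m.
J = πd⁴/32 = π(0.0568)⁴/32 = 1.022×10^-6 m⁴.
τ_max = T·r/J = 369.4 × 0.0284 / 1.022×10^-6 = 1.027×10^7 Pa.

10300 kPa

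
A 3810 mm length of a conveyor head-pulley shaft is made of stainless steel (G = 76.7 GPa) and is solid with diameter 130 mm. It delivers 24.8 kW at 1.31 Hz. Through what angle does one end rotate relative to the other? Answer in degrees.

ω = 2π·1.31 = 8.231 rad/s, so T = P/ω = 24.8×10³ / 8.231 = 3013 N·m.
J = πd⁴/32 = π(0.130)⁴/32 = 2.804×10^-5 m⁴.
θ = T·L/(G·J) = 3013 × 3.81 / (76.7×10⁹ × 2.804×10^-5) = 5.338×10^-3 rad.

0.306°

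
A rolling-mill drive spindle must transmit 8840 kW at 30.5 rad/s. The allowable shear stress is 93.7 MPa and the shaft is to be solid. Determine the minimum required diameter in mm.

251 mm

ω = 30.5 rad/s, so T = P/ω = 8840×10³ / 30.50 = 289800 N·m.
For a solid shaft τ_max = 16T/(πd³), so d = (16T/(π τ_allow))^(1/3) = (16·289800/(π·9.37×10^7))^(1/3) = 0.2507 m.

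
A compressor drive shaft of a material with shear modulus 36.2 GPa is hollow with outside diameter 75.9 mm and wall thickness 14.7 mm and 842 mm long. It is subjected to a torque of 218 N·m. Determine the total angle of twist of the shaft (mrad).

J = π(d_o⁴ − d_i⁴)/32 = π(0.0759⁴ − 0.0465⁴)/32 = 2.799×10^-6 m⁴.
θ = T·L/(G·J) = 218.0 × 0.842 / (36.2×10⁹ × 2.799×10^-6) = 1.812×10^-3 rad.

1.81 mrad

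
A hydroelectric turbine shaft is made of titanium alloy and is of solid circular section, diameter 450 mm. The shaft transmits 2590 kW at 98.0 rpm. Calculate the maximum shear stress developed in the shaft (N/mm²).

ω = 2π·98.0/60 = 10.26 rad/s, so T = P/ω = 2590×10³ / 10.26 = 252400 N·m.
J = πd⁴/32 = π(0.450)⁴/32 = 4.026×10^-3 m⁴.
τ_max = T·r/J = 252400 × 0.225 / 4.026×10^-3 = 1.411×10^7 Pa.

14.1 N/mm²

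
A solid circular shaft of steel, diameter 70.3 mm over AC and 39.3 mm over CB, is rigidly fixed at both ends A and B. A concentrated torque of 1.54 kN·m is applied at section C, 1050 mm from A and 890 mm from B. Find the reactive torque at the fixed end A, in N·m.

1380 N·m

Compatibility: T_A·a/J_AC = T_B·b/J_CB with T_A + T_B = T₀.
J_AC = 2.40×10^-6 m⁴, J_CB = 2.34×10^-7 m⁴, so T_A = T₀·(J_AC/a)/((J_AC/a)+(J_CB/b)) = 1381 N·m, T_B = 159.1 N·m.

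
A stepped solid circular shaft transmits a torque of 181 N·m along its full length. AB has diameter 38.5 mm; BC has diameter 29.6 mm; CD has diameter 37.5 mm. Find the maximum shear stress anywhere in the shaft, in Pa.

3.55e7 Pa

Under the same torque, τ_max = 16T/(πd³) is largest where d is smallest — segment BC (d = 29.6 mm).
τ_max = 16·181.0/(π·(0.0296)³) = 3.554×10^7 Pa.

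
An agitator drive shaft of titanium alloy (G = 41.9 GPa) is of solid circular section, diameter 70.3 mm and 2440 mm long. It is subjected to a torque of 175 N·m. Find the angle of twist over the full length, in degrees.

0.244°

J = πd⁴/32 = π(0.0703)⁴/32 = 2.398×10^-6 m⁴.
θ = T·L/(G·J) = 175.0 × 2.44 / (41.9×10⁹ × 2.398×10^-6) = 4.250×10^-3 rad.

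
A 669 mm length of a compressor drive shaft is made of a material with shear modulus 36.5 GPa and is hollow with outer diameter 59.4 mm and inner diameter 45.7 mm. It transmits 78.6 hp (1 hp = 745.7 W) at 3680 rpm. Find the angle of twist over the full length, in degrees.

0.201°

ω = 2π·3680/60 = 385.4 rad/s, so T = P/ω = 78.6×745.7 / 385.4 = 152.1 N·m.
J = π(d_o⁴ − d_i⁴)/32 = π(0.0594⁴ − 0.0457⁴)/32 = 7.940×10^-7 m⁴.
θ = T·L/(G·J) = 152.1 × 0.669 / (36.5×10⁹ × 7.940×10^-7) = 3.511×10^-3 rad.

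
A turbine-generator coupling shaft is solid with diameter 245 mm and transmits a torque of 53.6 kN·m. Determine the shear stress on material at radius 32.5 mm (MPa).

J = πd⁴/32 = π(0.245)⁴/32 = 3.537×10^-4 m⁴.
Shear stress varies linearly with radius: τ = T·r/J = 53600 × 0.0325 / 3.537×10^-4 = 4.925×10^6 Pa.

4.92 MPa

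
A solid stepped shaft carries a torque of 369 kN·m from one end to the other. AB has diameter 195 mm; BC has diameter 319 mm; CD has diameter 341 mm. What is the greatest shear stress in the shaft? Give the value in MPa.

253 MPa

Under the same torque, τ_max = 16T/(πd³) is largest where d is smallest — segment AB (d = 195 mm).
τ_max = 16·369000/(π·(0.195)³) = 2.535×10^8 Pa.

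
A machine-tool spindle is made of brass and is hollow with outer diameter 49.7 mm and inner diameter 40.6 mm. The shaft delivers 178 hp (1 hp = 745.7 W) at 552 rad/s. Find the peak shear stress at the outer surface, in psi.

2610 psi

ω = 552 rad/s, so T = P/ω = 178×745.7 / 552.0 = 240.5 N·m.
J = π(d_o⁴ − d_i⁴)/32 = π(0.0497⁴ − 0.0406⁴)/32 = 3.322×10^-7 m⁴.
τ_max = T·r/J = 240.5 × 0.0249 / 3.322×10^-7 = 1.798×10^7 Pa.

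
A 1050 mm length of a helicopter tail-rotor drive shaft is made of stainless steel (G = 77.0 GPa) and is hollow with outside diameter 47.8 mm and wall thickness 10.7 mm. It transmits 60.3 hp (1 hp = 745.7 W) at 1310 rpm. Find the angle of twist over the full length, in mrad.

ω = 2π·1310/60 = 137.2 rad/s, so T = P/ω = 60.3×745.7 / 137.2 = 327.8 N·m.
J = π(d_o⁴ − d_i⁴)/32 = π(0.0478⁴ − 0.0264⁴)/32 = 4.648×10^-7 m⁴.
θ = T·L/(G·J) = 327.8 × 1.05 / (77.0×10⁹ × 4.648×10^-7) = 9.616×10^-3 rad.

9.62 mrad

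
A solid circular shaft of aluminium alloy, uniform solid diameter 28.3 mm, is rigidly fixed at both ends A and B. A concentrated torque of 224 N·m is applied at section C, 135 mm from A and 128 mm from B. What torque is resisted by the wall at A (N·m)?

109 N·m

With uniform GJ and both ends fixed, compatibility θ_AC = θ_CB gives T_A·a = T_B·b, together with T_A + T_B = T₀.
T_A = T₀·b/(a+b) = 224.0·128/263.0 = 109.0 N·m; T_B = 115.0 N·m.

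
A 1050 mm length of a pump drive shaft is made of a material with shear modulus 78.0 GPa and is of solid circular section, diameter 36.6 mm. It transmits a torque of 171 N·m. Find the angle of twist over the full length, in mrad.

J = πd⁴/32 = π(0.0366)⁴/32 = 1.762×10^-7 m⁴.
θ = T·L/(G·J) = 171.0 × 1.05 / (78.0×10⁹ × 1.762×10^-7) = 0.01307 rad.

13.1 mrad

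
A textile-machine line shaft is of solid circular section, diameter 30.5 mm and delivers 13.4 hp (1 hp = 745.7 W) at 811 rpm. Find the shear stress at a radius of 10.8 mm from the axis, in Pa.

ω = 2π·811/60 = 84.93 rad/s, so T = P/ω = 13.4×745.7 / 84.93 = 117.7 N·m.
J = πd⁴/32 = π(0.0305)⁴/32 = 8.496×10^-8 m⁴.
Shear stress varies linearly with radius: τ = T·r/J = 117.7 × 0.0108 / 8.496×10^-8 = 1.496×10^7 Pa.

1.50e7 Pa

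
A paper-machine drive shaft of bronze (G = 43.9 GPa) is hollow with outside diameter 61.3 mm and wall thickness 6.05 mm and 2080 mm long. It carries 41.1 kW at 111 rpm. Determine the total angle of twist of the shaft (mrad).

ω = 2π·111/60 = 11.62 rad/s, so T = P/ω = 41.1×10³ / 11.62 = 3536 N·m.
J = π(d_o⁴ − d_i⁴)/32 = π(0.0613⁴ − 0.0492⁴)/32 = 8.110×10^-7 m⁴.
θ = T·L/(G·J) = 3536 × 2.08 / (43.9×10⁹ × 8.110×10^-7) = 0.2066 rad.

207 mrad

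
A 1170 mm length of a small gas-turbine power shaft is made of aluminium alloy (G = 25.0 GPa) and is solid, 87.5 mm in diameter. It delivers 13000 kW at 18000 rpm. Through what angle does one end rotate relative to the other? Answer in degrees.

3.21°

ω = 2π·18000/60 = 1885 rad/s, so T = P/ω = 13000×10³ / 1885 = 6897 N·m.
J = πd⁴/32 = π(0.0875)⁴/32 = 5.755×10^-6 m⁴.
θ = T·L/(G·J) = 6897 × 1.17 / (25.0×10⁹ × 5.755×10^-6) = 0.05609 rad.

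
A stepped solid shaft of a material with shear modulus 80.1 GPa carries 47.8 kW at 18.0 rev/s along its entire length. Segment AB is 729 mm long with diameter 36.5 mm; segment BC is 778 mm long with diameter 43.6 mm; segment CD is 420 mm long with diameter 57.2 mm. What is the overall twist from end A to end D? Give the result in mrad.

35.8 mrad

ω = 2π·18.0 = 113.1 rad/s, so T = P/ω = 47.8×10³ / 113.1 = 422.6 N·m.
J_AB = π(0.0365)⁴/32 = 1.74×10^-7 m⁴; J_BC = π(0.0436)⁴/32 = 3.55×10^-7 m⁴; J_CD = π(0.0572)⁴/32 = 1.05×10^-6 m⁴.
θ = (T/G)·Σ L_i/J_i = (422.6/80.1×10⁹)·(0.729/1.74×10^-7 + 0.778/3.55×10^-7 + 0.420/1.05×10^-6) = 0.03575 rad.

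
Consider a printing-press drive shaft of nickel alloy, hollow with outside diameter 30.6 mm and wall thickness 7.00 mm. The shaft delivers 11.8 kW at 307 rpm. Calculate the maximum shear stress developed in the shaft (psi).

ω = 2π·307/60 = 32.15 rad/s, so T = P/ω = 11.8×10³ / 32.15 = 367.0 N·m.
J = π(d_o⁴ − d_i⁴)/32 = π(0.0306⁴ − 0.0166⁴)/32 = 7.862×10^-8 m⁴.
τ_max = T·r/J = 367.0 × 0.0153 / 7.862×10^-8 = 7.143×10^7 Pa.

10400 psi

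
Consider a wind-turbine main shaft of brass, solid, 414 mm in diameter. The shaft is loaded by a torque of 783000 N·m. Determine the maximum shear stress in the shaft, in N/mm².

J = πd⁴/32 = π(0.414)⁴/32 = 2.884×10^-3 m⁴.
τ_max = T·r/J = 783000 × 0.207 / 2.884×10^-3 = 5.620×10^7 Pa.

56.2 N/mm²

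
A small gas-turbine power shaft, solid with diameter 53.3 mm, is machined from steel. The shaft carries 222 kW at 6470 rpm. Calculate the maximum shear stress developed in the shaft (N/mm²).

ω = 2π·6470/60 = 677.5 rad/s, so T = P/ω = 222×10³ / 677.5 = 327.7 N·m.
J = πd⁴/32 = π(0.0533)⁴/32 = 7.923×10^-7 m⁴.
τ_max = T·r/J = 327.7 × 0.0267 / 7.923×10^-7 = 1.102×10^7 Pa.

11.0 N/mm²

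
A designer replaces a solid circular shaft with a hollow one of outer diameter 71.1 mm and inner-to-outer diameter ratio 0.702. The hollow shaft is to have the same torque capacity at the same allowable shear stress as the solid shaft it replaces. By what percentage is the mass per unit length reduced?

38.9 %

Equal τ_max and T ⇒ the solid shaft needs d_s³ = d_o³(1−k⁴), so d_s = 71.1·(1−0.702⁴)^(1/3) = 64.80 mm.
Area ratio A_h/A_s = d_o²(1−k²)/d_s² = (1−k²)/(1−k⁴)^(2/3) = 0.6106.
Mass saving = 1 − 0.6106 = 38.9 %.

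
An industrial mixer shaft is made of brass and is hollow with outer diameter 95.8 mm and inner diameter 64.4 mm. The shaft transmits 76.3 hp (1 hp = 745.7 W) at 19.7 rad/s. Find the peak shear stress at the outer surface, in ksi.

ω = 19.7 rad/s, so T = P/ω = 76.3×745.7 / 19.70 = 2888 N·m.
J = π(d_o⁴ − d_i⁴)/32 = π(0.0958⁴ − 0.0644⁴)/32 = 6.581×10^-6 m⁴.
τ_max = T·r/J = 2888 × 0.0479 / 6.581×10^-6 = 2.102×10^7 Pa.

3.05 ksi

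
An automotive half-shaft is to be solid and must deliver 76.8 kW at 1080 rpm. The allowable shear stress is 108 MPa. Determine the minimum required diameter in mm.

31.8 mm

ω = 2π·1080/60 = 113.1 rad/s, so T = P/ω = 76.8×10³ / 113.1 = 679.1 N·m.
For a solid shaft τ_max = 16T/(πd³), so d = (16T/(π τ_allow))^(1/3) = (16·679.1/(π·1.08×10^8))^(1/3) = 0.03176 m.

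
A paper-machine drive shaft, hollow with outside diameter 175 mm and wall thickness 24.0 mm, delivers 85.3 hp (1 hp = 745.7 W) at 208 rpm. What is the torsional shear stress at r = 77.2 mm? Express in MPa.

3.39 MPa

ω = 2π·208/60 = 21.78 rad/s, so T = P/ω = 85.3×745.7 / 21.78 = 2920 N·m.
J = π(d_o⁴ − d_i⁴)/32 = π(0.175⁴ − 0.127⁴)/32 = 6.654×10^-5 m⁴.
Shear stress varies linearly with radius: τ = T·r/J = 2920 × 0.0772 / 6.654×10^-5 = 3.388×10^6 Pa.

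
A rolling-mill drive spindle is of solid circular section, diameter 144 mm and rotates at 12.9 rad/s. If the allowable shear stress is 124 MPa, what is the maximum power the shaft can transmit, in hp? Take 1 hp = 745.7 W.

1260 hp

J = πd⁴/32 = π(0.144)⁴/32 = 4.221×10^-5 m⁴.
T_max = τ_allow·J/r = 1.24×10^8 × 4.221×10^-5 / 0.0720 = 72700 N·m.
ω = 12.9 rad/s, so P_max = T_max·ω = 9.378×10^5 W.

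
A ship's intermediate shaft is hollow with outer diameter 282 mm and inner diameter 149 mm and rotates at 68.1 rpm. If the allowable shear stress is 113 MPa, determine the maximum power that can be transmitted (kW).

3270 kW

J = π(d_o⁴ − d_i⁴)/32 = π(0.282⁴ − 0.149⁴)/32 = 5.725×10^-4 m⁴.
T_max = τ_allow·J/r = 1.13×10^8 × 5.725×10^-4 / 0.141 = 458800 N·m.
ω = 2π·68.1/60 = 7.131 rad/s, so P_max = T_max·ω = 3.272×10^6 W.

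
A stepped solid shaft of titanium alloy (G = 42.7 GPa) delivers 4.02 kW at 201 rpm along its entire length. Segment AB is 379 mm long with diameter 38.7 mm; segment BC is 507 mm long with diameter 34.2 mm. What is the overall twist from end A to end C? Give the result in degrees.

ω = 2π·201/60 = 21.05 rad/s, so T = P/ω = 4.02×10³ / 21.05 = 191.0 N·m.
J_AB = π(0.0387)⁴/32 = 2.20×10^-7 m⁴; J_BC = π(0.0342)⁴/32 = 1.34×10^-7 m⁴.
θ = (T/G)·Σ L_i/J_i = (191.0/42.7×10⁹)·(0.379/2.20×10^-7 + 0.507/1.34×10^-7) = 0.02458 rad.

1.41°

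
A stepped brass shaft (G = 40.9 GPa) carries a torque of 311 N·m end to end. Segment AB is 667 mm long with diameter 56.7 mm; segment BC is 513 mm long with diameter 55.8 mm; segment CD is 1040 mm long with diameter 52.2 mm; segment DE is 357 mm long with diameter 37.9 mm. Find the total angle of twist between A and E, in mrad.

33.3 mrad

J_AB = π(0.0567)⁴/32 = 1.01×10^-6 m⁴; J_BC = π(0.0558)⁴/32 = 9.52×10^-7 m⁴; J_CD = π(0.0522)⁴/32 = 7.29×10^-7 m⁴; J_DE = π(0.0379)⁴/32 = 2.03×10^-7 m⁴.
θ = (T/G)·Σ L_i/J_i = (311.0/40.9×10⁹)·(0.667/1.01×10^-6 + 0.513/9.52×10^-7 + 1.04/7.29×10^-7 + 0.357/2.03×10^-7) = 0.03335 rad.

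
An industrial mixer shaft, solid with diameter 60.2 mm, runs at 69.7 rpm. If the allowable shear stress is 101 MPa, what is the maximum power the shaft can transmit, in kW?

J = πd⁴/32 = π(0.0602)⁴/32 = 1.289×10^-6 m⁴.
T_max = τ_allow·J/r = 1.01×10^8 × 1.289×10^-6 / 0.0301 = 4327 N·m.
ω = 2π·69.7/60 = 7.299 rad/s, so P_max = T_max·ω = 3.158×10^4 W.

31.6 kW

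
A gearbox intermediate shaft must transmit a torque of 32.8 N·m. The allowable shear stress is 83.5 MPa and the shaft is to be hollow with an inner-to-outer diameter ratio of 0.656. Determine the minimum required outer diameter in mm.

13.5 mm

For a hollow shaft with d_i/d_o = 0.656: τ_max = 16T/(π d_o³ (1−k⁴)), so d_o = [16T/(π τ_allow (1−k⁴))]^(1/3) = [16·32.80/(π·8.35×10^7·0.8148)]^(1/3) = 0.01349 m.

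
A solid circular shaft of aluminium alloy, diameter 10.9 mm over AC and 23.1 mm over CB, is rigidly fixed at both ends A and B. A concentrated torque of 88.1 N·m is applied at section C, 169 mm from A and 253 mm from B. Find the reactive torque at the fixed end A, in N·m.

Compatibility: T_A·a/J_AC = T_B·b/J_CB with T_A + T_B = T₀.
J_AC = 1.39×10^-9 m⁴, J_CB = 2.80×10^-8 m⁴, so T_A = T₀·(J_AC/a)/((J_AC/a)+(J_CB/b)) = 6.087 N·m, T_B = 82.01 N·m.

6.09 N·m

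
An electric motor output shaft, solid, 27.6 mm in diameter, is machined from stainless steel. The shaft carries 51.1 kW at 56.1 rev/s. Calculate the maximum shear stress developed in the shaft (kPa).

35100 kPa

ω = 2π·56.1 = 352.5 rad/s, so T = P/ω = 51.1×10³ / 352.5 = 145.0 N·m.
J = πd⁴/32 = π(0.0276)⁴/32 = 5.697×10^-8 m⁴.
τ_max = T·r/J = 145.0 × 0.0138 / 5.697×10^-8 = 3.512×10^7 Pa.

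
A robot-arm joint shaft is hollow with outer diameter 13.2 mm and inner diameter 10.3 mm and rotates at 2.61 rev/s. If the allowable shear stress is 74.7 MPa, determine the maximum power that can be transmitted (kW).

J = π(d_o⁴ − d_i⁴)/32 = π(0.0132⁴ − 0.0103⁴)/32 = 1.876×10^-9 m⁴.
T_max = τ_allow·J/r = 7.47×10^7 × 1.876×10^-9 / 0.00660 = 21.23 N·m.
ω = 2π·2.61 = 16.40 rad/s, so P_max = T_max·ω = 348.1 W.

0.348 kW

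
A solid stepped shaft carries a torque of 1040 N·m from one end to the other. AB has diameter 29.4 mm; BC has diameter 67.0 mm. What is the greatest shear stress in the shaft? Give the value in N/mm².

208 N/mm²

Under the same torque, τ_max = 16T/(πd³) is largest where d is smallest — segment AB (d = 29.4 mm).
τ_max = 16·1040/(π·(0.0294)³) = 2.084×10^8 Pa.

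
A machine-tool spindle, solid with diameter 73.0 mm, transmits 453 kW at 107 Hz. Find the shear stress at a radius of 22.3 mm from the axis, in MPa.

ω = 2π·107 = 672.3 rad/s, so T = P/ω = 453×10³ / 672.3 = 673.8 N·m.
J = πd⁴/32 = π(0.0730)⁴/32 = 2.788×10^-6 m⁴.
Shear stress varies linearly with radius: τ = T·r/J = 673.8 × 0.0223 / 2.788×10^-6 = 5.389×10^6 Pa.

5.39 MPa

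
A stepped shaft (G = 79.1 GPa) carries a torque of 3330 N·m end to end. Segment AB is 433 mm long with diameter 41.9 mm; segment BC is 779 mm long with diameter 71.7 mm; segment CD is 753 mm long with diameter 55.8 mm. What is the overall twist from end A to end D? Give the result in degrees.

J_AB = π(0.0419)⁴/32 = 3.03×10^-7 m⁴; J_BC = π(0.0717)⁴/32 = 2.59×10^-6 m⁴; J_CD = π(0.0558)⁴/32 = 9.52×10^-7 m⁴.
θ = (T/G)·Σ L_i/J_i = (3330/79.1×10⁹)·(0.433/3.03×10^-7 + 0.779/2.59×10^-6 + 0.753/9.52×10^-7) = 0.1062 rad.

6.08°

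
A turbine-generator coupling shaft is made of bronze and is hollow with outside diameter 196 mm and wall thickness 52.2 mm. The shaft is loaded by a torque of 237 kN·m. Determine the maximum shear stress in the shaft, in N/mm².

168 N/mm²

J = π(d_o⁴ − d_i⁴)/32 = π(0.196⁴ − 0.0916⁴)/32 = 1.380×10^-4 m⁴.
τ_max = T·r/J = 237000 × 0.0980 / 1.380×10^-4 = 1.683×10^8 Pa.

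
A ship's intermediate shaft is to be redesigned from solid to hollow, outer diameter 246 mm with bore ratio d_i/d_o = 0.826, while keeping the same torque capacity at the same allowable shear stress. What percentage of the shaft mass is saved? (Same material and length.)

51.8 %

Equal τ_max and T ⇒ the solid shaft needs d_s³ = d_o³(1−k⁴), so d_s = 246·(1−0.826⁴)^(1/3) = 199.6 mm.
Area ratio A_h/A_s = d_o²(1−k²)/d_s² = (1−k²)/(1−k⁴)^(2/3) = 0.4824.
Mass saving = 1 − 0.4824 = 51.8 %.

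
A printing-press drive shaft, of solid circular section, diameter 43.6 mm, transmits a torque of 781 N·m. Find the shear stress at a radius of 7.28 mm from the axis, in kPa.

J = πd⁴/32 = π(0.0436)⁴/32 = 3.548×10^-7 m⁴.
Shear stress varies linearly with radius: τ = T·r/J = 781.0 × 0.00728 / 3.548×10^-7 = 1.603×10^7 Pa.

16000 kPa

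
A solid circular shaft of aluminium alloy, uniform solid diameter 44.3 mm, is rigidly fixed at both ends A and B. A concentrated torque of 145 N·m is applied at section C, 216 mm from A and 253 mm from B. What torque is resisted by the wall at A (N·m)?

78.2 N·m

With uniform GJ and both ends fixed, compatibility θ_AC = θ_CB gives T_A·a = T_B·b, together with T_A + T_B = T₀.
T_A = T₀·b/(a+b) = 145.0·253/469.0 = 78.22 N·m; T_B = 66.78 N·m.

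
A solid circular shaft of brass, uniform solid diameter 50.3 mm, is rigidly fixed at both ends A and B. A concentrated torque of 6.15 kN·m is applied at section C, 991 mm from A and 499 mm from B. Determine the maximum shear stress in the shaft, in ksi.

23.7 ksi

With uniform GJ and both ends fixed, compatibility θ_AC = θ_CB gives T_A·a = T_B·b, together with T_A + T_B = T₀.
T_A = T₀·b/(a+b) = 6150·499/1490 = 2060 N·m; T_B = 4090 N·m.
τ in each portion: τ_AC = 8.24×10^7 Pa, τ_CB = 1.64×10^8 Pa; maximum is in CB.
τ_max = T_CB·r/J = 4090·0.0251/6.28×10^-7 = 1.637×10^8 Pa.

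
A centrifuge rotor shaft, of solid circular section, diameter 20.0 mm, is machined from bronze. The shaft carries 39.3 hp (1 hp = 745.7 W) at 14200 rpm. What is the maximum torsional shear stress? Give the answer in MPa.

12.5 MPa

ω = 2π·14200/60 = 1487 rad/s, so T = P/ω = 39.3×745.7 / 1487 = 19.71 N·m.
J = πd⁴/32 = π(0.0200)⁴/32 = 1.571×10^-8 m⁴.
τ_max = T·r/J = 19.71 × 0.0100 / 1.571×10^-8 = 1.255×10^7 Pa.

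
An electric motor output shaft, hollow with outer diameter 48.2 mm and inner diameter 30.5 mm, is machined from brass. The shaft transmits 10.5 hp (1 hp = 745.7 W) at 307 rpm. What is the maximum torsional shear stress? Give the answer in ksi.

ω = 2π·307/60 = 32.15 rad/s, so T = P/ω = 10.5×745.7 / 32.15 = 243.5 N·m.
J = π(d_o⁴ − d_i⁴)/32 = π(0.0482⁴ − 0.0305⁴)/32 = 4.449×10^-7 m⁴.
τ_max = T·r/J = 243.5 × 0.0241 / 4.449×10^-7 = 1.319×10^7 Pa.

1.91 ksi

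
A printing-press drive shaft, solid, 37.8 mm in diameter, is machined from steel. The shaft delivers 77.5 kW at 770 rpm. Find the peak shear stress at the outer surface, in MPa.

90.6 MPa

ω = 2π·770/60 = 80.63 rad/s, so T = P/ω = 77.5×10³ / 80.63 = 961.1 N·m.
J = πd⁴/32 = π(0.0378)⁴/32 = 2.004×10^-7 m⁴.
τ_max = T·r/J = 961.1 × 0.0189 / 2.004×10^-7 = 9.063×10^7 Pa.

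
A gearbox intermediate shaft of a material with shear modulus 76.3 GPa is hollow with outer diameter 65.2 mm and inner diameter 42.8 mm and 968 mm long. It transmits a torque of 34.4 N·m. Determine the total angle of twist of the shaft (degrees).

J = π(d_o⁴ − d_i⁴)/32 = π(0.0652⁴ − 0.0428⁴)/32 = 1.445×10^-6 m⁴.
θ = T·L/(G·J) = 34.40 × 0.968 / (76.3×10⁹ × 1.445×10^-6) = 3.021×10^-4 rad.

0.0173°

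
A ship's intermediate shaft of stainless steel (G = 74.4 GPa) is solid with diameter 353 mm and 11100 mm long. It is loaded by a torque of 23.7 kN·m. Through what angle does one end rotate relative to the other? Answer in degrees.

0.133°

J = πd⁴/32 = π(0.353)⁴/32 = 1.524×10^-3 m⁴.
θ = T·L/(G·J) = 23700 × 11.1 / (74.4×10⁹ × 1.524×10^-3) = 2.320×10^-3 rad.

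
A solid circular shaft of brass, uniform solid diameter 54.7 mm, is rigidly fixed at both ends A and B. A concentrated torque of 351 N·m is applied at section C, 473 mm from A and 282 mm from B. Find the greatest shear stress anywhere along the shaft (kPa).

With uniform GJ and both ends fixed, compatibility θ_AC = θ_CB gives T_A·a = T_B·b, together with T_A + T_B = T₀.
T_A = T₀·b/(a+b) = 351.0·282/755.0 = 131.1 N·m; T_B = 219.9 N·m.
τ in each portion: τ_AC = 4.08×10^6 Pa, τ_CB = 6.84×10^6 Pa; maximum is in CB.
τ_max = T_CB·r/J = 219.9·0.0274/8.79×10^-7 = 6.843×10^6 Pa.

6840 kPa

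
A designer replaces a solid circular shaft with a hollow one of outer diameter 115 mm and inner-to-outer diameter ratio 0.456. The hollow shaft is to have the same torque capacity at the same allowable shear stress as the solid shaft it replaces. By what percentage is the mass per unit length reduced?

Equal τ_max and T ⇒ the solid shaft needs d_s³ = d_o³(1−k⁴), so d_s = 115·(1−0.456⁴)^(1/3) = 113.3 mm.
Area ratio A_h/A_s = d_o²(1−k²)/d_s² = (1−k²)/(1−k⁴)^(2/3) = 0.8158.
Mass saving = 1 − 0.8158 = 18.4 %.

18.4 %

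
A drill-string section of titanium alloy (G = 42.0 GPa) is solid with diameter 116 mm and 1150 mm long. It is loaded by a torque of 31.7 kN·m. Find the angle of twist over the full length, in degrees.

J = πd⁴/32 = π(0.116)⁴/32 = 1.778×10^-5 m⁴.
θ = T·L/(G·J) = 31700 × 1.15 / (42.0×10⁹ × 1.778×10^-5) = 0.04883 rad.

2.80°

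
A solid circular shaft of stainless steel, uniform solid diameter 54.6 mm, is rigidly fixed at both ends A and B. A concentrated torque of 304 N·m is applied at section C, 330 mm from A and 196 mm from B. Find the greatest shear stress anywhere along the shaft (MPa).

With uniform GJ and both ends fixed, compatibility θ_AC = θ_CB gives T_A·a = T_B·b, together with T_A + T_B = T₀.
T_A = T₀·b/(a+b) = 304.0·196/526.0 = 113.3 N·m; T_B = 190.7 N·m.
τ in each portion: τ_AC = 3.54×10^6 Pa, τ_CB = 5.97×10^6 Pa; maximum is in CB.
τ_max = T_CB·r/J = 190.7·0.0273/8.73×10^-7 = 5.968×10^6 Pa.

5.97 MPa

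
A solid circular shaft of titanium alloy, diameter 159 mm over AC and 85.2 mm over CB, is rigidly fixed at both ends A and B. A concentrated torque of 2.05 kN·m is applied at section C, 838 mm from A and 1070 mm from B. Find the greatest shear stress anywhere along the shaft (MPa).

2.44 MPa

Compatibility: T_A·a/J_AC = T_B·b/J_CB with T_A + T_B = T₀.
J_AC = 6.27×10^-5 m⁴, J_CB = 5.17×10^-6 m⁴, so T_A = T₀·(J_AC/a)/((J_AC/a)+(J_CB/b)) = 1926 N·m, T_B = 124.3 N·m.
τ in each portion: τ_AC = 2.44×10^6 Pa, τ_CB = 1.02×10^6 Pa; maximum is in AC.
τ_max = T_AC·r/J = 1926·0.0795/6.27×10^-5 = 2.440×10^6 Pa.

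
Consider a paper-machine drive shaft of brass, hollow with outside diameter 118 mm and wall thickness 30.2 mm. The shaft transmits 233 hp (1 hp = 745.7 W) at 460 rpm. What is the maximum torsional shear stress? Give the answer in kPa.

ω = 2π·460/60 = 48.17 rad/s, so T = P/ω = 233×745.7 / 48.17 = 3607 N·m.
J = π(d_o⁴ − d_i⁴)/32 = π(0.118⁴ − 0.0576⁴)/32 = 1.795×10^-5 m⁴.
τ_max = T·r/J = 3607 × 0.0590 / 1.795×10^-5 = 1.185×10^7 Pa.

11900 kPa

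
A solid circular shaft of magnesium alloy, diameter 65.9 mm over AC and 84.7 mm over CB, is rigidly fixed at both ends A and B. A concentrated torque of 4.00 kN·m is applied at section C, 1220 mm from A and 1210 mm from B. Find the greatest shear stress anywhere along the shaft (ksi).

Compatibility: T_A·a/J_AC = T_B·b/J_CB with T_A + T_B = T₀.
J_AC = 1.85×10^-6 m⁴, J_CB = 5.05×10^-6 m⁴, so T_A = T₀·(J_AC/a)/((J_AC/a)+(J_CB/b)) = 1066 N·m, T_B = 2934 N·m.
τ in each portion: τ_AC = 1.90×10^7 Pa, τ_CB = 2.46×10^7 Pa; maximum is in CB.
τ_max = T_CB·r/J = 2934·0.0423/5.05×10^-6 = 2.459×10^7 Pa.

3.57 ksi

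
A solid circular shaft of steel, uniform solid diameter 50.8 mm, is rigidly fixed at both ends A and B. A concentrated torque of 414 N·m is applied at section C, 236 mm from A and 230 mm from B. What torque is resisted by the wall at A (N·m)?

With uniform GJ and both ends fixed, compatibility θ_AC = θ_CB gives T_A·a = T_B·b, together with T_A + T_B = T₀.
T_A = T₀·b/(a+b) = 414.0·230/466.0 = 204.3 N·m; T_B = 209.7 N·m.

204 N·m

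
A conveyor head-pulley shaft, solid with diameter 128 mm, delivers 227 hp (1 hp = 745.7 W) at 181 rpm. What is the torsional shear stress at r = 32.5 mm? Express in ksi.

1.60 ksi

ω = 2π·181/60 = 18.95 rad/s, so T = P/ω = 227×745.7 / 18.95 = 8931 N·m.
J = πd⁴/32 = π(0.128)⁴/32 = 2.635×10^-5 m⁴.
Shear stress varies linearly with radius: τ = T·r/J = 8931 × 0.0325 / 2.635×10^-5 = 1.101×10^7 Pa.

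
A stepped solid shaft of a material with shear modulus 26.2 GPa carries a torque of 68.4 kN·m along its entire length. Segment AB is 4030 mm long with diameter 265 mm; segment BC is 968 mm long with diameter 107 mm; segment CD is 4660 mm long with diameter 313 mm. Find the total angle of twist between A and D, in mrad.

231 mrad

J_AB = π(0.265)⁴/32 = 4.84×10^-4 m⁴; J_BC = π(0.107)⁴/32 = 1.29×10^-5 m⁴; J_CD = π(0.313)⁴/32 = 9.42×10^-4 m⁴.
θ = (T/G)·Σ L_i/J_i = (68400/26.2×10⁹)·(4.03/4.84×10^-4 + 0.968/1.29×10^-5 + 4.66/9.42×10^-4) = 0.2310 rad.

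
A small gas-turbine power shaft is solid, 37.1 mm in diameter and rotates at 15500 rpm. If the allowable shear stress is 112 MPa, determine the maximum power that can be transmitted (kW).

J = πd⁴/32 = π(0.0371)⁴/32 = 1.860×10^-7 m⁴.
T_max = τ_allow·J/r = 1.12×10^8 × 1.860×10^-7 / 0.0186 = 1123 N·m.
ω = 2π·15500/60 = 1623 rad/s, so P_max = T_max·ω = 1.823×10^6 W.

1820 kW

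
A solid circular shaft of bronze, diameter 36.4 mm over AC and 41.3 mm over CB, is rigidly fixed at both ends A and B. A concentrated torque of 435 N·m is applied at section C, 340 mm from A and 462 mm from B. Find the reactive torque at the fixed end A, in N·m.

Compatibility: T_A·a/J_AC = T_B·b/J_CB with T_A + T_B = T₀.
J_AC = 1.72×10^-7 m⁴, J_CB = 2.86×10^-7 m⁴, so T_A = T₀·(J_AC/a)/((J_AC/a)+(J_CB/b)) = 196.0 N·m, T_B = 239.0 N·m.

196 N·m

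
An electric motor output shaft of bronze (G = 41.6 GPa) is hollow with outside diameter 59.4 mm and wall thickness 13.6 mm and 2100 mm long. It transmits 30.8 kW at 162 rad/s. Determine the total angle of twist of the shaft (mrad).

8.59 mrad

ω = 162 rad/s, so T = P/ω = 30.8×10³ / 162.0 = 190.1 N·m.
J = π(d_o⁴ − d_i⁴)/32 = π(0.0594⁴ − 0.0322⁴)/32 = 1.117×10^-6 m⁴.
θ = T·L/(G·J) = 190.1 × 2.10 / (41.6×10⁹ × 1.117×10^-6) = 8.595×10^-3 rad.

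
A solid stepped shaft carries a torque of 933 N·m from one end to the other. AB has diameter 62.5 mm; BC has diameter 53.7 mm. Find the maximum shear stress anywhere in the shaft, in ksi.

4.45 ksi

Under the same torque, τ_max = 16T/(πd³) is largest where d is smallest — segment BC (d = 53.7 mm).
τ_max = 16·933.0/(π·(0.0537)³) = 3.069×10^7 Pa.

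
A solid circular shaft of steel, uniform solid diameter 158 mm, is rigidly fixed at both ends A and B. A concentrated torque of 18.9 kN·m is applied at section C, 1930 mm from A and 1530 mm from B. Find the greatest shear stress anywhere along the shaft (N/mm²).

With uniform GJ and both ends fixed, compatibility θ_AC = θ_CB gives T_A·a = T_B·b, together with T_A + T_B = T₀.
T_A = T₀·b/(a+b) = 18900·1530/3460 = 8358 N·m; T_B = 10540 N·m.
τ in each portion: τ_AC = 1.08×10^7 Pa, τ_CB = 1.36×10^7 Pa; maximum is in CB.
τ_max = T_CB·r/J = 10540·0.0790/6.12×10^-5 = 1.361×10^7 Pa.

13.6 N/mm²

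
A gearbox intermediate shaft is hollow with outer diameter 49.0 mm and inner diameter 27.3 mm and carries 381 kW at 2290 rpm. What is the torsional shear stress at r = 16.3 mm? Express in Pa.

ω = 2π·2290/60 = 239.8 rad/s, so T = P/ω = 381×10³ / 239.8 = 1589 N·m.
J = π(d_o⁴ − d_i⁴)/32 = π(0.0490⁴ − 0.0273⁴)/32 = 5.114×10^-7 m⁴.
Shear stress varies linearly with radius: τ = T·r/J = 1589 × 0.0163 / 5.114×10^-7 = 5.064×10^7 Pa.

5.06e7 Pa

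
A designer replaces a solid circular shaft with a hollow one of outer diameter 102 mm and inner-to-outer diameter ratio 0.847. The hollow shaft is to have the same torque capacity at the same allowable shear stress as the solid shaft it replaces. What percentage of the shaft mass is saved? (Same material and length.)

54.2 %

Equal τ_max and T ⇒ the solid shaft needs d_s³ = d_o³(1−k⁴), so d_s = 102·(1−0.847⁴)^(1/3) = 80.16 mm.
Area ratio A_h/A_s = d_o²(1−k²)/d_s² = (1−k²)/(1−k⁴)^(2/3) = 0.4576.
Mass saving = 1 − 0.4576 = 54.2 %.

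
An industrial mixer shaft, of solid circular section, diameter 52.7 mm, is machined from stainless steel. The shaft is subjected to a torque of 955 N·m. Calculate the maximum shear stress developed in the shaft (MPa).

33.2 MPa

J = πd⁴/32 = π(0.0527)⁴/32 = 7.573×10^-7 m⁴.
τ_max = T·r/J = 955.0 × 0.0264 / 7.573×10^-7 = 3.323×10^7 Pa.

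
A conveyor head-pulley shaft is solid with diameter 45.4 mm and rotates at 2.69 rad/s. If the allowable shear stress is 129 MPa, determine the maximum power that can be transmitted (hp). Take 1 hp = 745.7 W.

J = πd⁴/32 = π(0.0454)⁴/32 = 4.171×10^-7 m⁴.
T_max = τ_allow·J/r = 1.29×10^8 × 4.171×10^-7 / 0.0227 = 2370 N·m.
ω = 2.69 rad/s, so P_max = T_max·ω = 6376 W.

8.55 hp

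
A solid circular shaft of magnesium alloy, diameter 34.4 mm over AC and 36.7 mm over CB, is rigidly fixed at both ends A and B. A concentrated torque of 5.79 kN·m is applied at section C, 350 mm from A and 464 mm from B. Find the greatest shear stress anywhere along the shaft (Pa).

3.66e8 Pa

Compatibility: T_A·a/J_AC = T_B·b/J_CB with T_A + T_B = T₀.
J_AC = 1.37×10^-7 m⁴, J_CB = 1.78×10^-7 m⁴, so T_A = T₀·(J_AC/a)/((J_AC/a)+(J_CB/b)) = 2928 N·m, T_B = 2862 N·m.
τ in each portion: τ_AC = 3.66×10^8 Pa, τ_CB = 2.95×10^8 Pa; maximum is in AC.
τ_max = T_AC·r/J = 2928·0.0172/1.37×10^-7 = 3.664×10^8 Pa.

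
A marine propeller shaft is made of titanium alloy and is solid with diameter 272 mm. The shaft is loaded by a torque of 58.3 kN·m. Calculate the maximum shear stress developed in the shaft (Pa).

1.48e7 Pa

J = πd⁴/32 = π(0.272)⁴/32 = 5.374×10^-4 m⁴.
τ_max = T·r/J = 58300 × 0.136 / 5.374×10^-4 = 1.475×10^7 Pa.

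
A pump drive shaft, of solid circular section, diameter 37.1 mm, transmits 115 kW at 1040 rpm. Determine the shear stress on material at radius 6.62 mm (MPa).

ω = 2π·1040/60 = 108.9 rad/s, so T = P/ω = 115×10³ / 108.9 = 1056 N·m.
J = πd⁴/32 = π(0.0371)⁴/32 = 1.860×10^-7 m⁴.
Shear stress varies linearly with radius: τ = T·r/J = 1056 × 0.00662 / 1.860×10^-7 = 3.758×10^7 Pa.

37.6 MPa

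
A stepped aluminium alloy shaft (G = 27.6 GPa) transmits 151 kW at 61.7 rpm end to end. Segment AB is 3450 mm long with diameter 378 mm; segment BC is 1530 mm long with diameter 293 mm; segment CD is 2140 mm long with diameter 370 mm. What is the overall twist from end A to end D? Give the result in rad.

0.00423 rad

ω = 2π·61.7/60 = 6.461 rad/s, so T = P/ω = 151×10³ / 6.461 = 23370 N·m.
J_AB = π(0.378)⁴/32 = 2.00×10^-3 m⁴; J_BC = π(0.293)⁴/32 = 7.24×10^-4 m⁴; J_CD = π(0.370)⁴/32 = 1.84×10^-3 m⁴.
θ = (T/G)·Σ L_i/J_i = (23370/27.6×10⁹)·(3.45/2.00×10^-3 + 1.53/7.24×10^-4 + 2.14/1.84×10^-3) = 4.233×10^-3 rad.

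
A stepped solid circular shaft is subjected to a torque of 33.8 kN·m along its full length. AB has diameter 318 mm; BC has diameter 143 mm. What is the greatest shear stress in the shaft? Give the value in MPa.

58.9 MPa

Under the same torque, τ_max = 16T/(πd³) is largest where d is smallest — segment BC (d = 143 mm).
τ_max = 16·33800/(π·(0.143)³) = 5.887×10^7 Pa.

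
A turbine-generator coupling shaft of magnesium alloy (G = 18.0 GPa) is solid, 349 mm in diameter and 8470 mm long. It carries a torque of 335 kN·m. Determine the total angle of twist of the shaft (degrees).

6.20°

J = πd⁴/32 = π(0.349)⁴/32 = 1.456×10^-3 m⁴.
θ = T·L/(G·J) = 335000 × 8.47 / (18.0×10⁹ × 1.456×10^-3) = 0.1082 rad.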